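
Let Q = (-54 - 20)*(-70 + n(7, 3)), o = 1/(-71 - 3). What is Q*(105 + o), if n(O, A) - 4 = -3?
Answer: 536061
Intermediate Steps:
n(O, A) = 1 (n(O, A) = 4 - 3 = 1)
o = -1/74 (o = 1/(-74) = -1/74 ≈ -0.013514)
Q = 5106 (Q = (-54 - 20)*(-70 + 1) = -74*(-69) = 5106)
Q*(105 + o) = 5106*(105 - 1/74) = 5106*(7769/74) = 536061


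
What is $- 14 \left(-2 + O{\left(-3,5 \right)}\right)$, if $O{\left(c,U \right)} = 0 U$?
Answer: $28$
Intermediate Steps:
$O{\left(c,U \right)} = 0$
$- 14 \left(-2 + O{\left(-3,5 \right)}\right) = - 14 \left(-2 + 0\right) = \left(-14\right) \left(-2\right) = 28$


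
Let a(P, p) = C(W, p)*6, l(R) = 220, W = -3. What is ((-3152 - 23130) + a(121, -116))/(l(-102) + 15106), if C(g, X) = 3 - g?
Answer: -13123/7663 ≈ -1.7125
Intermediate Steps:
a(P, p) = 36 (a(P, p) = (3 - 1*(-3))*6 = (3 + 3)*6 = 6*6 = 36)
((-3152 - 23130) + a(121, -116))/(l(-102) + 15106) = ((-3152 - 23130) + 36)/(220 + 15106) = (-26282 + 36)/15326 = -26246*1/15326 = -13123/7663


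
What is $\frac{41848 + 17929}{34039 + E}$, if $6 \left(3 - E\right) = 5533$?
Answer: $\frac{358662}{198719} \approx 1.8049$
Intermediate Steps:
$E = - \frac{5515}{6}$ ($E = 3 - \frac{5533}{6} = - \frac{5515}{6} \approx -919.17$)
$\frac{41848 + 17929}{34039 + E} = \frac{41848 + 17929}{34039 - \frac{5515}{6}} = \frac{59777}{\frac{198719}{6}} = 59777 \cdot \frac{6}{198719} = \frac{358662}{198719}$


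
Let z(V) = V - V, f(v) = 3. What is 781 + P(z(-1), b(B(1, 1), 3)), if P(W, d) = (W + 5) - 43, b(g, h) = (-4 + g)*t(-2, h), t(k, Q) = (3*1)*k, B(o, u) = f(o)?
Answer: 743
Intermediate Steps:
B(o, u) = 3
t(k, Q) = 3*k
z(V) = 0
b(g, h) = 24 - 6*g (b(g, h) = (-4 + g)*(3*(-2)) = (-4 + g)*(-6) = 24 - 6*g)
P(W, d) = -38 + W (P(W, d) = (5 + W) - 43 = -38 + W)
781 + P(z(-1), b(B(1, 1), 3)) = 781 + (-38 + 0) = 781 - 38 = 743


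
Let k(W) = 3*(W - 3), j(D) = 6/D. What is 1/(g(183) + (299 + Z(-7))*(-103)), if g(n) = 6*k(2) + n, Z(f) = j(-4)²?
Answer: -4/123455 ≈ -3.2400e-5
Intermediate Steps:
k(W) = -9 + 3*W (k(W) = 3*(-3 + W) = -9 + 3*W)
Z(f) = 9/4 (Z(f) = (6/(-4))² = (6*(-¼))² = (-3/2)² = 9/4)
g(n) = -18 + n (g(n) = 6*(-9 + 3*2) + n = 6*(-9 + 6) + n = 6*(-3) + n = -18 + n)
1/(g(183) + (299 + Z(-7))*(-103)) = 1/((-18 + 183) + (299 + 9/4)*(-103)) = 1/(165 + (1205/4)*(-103)) = 1/(165 - 124115/4) = 1/(-123455/4) = -4/123455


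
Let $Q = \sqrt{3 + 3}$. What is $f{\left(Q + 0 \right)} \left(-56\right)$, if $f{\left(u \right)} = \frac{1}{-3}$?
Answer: $\frac{56}{3} \approx 18.667$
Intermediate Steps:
$Q = \sqrt{6} \approx 2.4495$
$f{\left(u \right)} = - \frac{1}{3}$
$f{\left(Q + 0 \right)} \left(-56\right) = \left(- \frac{1}{3}\right) \left(-56\right) = \frac{56}{3}$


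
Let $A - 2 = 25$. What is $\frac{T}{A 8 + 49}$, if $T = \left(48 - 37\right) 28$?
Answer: $\frac{308}{265} \approx 1.1623$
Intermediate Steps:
$A = 27$ ($A = 2 + 25 = 27$)
$T = 308$ ($T = 11 \cdot 28 = 308$)
$\frac{T}{A 8 + 49} = \frac{308}{27 \cdot 8 + 49} = \frac{308}{216 + 49} = \frac{308}{265}$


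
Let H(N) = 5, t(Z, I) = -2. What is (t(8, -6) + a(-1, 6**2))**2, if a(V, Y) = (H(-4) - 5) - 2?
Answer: 16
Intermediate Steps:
a(V, Y) = -2 (a(V, Y) = (5 - 5) - 2 = 0 - 2 = -2)
(t(8, -6) + a(-1, 6**2))**2 = (-2 - 2)**2 = (-4)**2 = 16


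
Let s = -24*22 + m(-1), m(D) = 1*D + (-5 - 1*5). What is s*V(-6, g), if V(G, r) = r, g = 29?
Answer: -15631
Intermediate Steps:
m(D) = -10 + D (m(D) = D + (-5 - 5) = D - 10 = -10 + D)
s = -539 (s = -24*22 + (-10 - 1) = -528 - 11 = -539)
s*V(-6, g) = -539*29 = -15631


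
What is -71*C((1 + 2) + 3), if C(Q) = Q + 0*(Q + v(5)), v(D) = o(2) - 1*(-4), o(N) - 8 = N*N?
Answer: -426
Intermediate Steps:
o(N) = 8 + N² (o(N) = 8 + N*N = 8 + N²)
v(D) = 16 (v(D) = (8 + 2²) - 1*(-4) = (8 + 4) + 4 = 12 + 4 = 16)
C(Q) = Q (C(Q) = Q + 0*(Q + 16) = Q + 0*(16 + Q) = Q + 0 = Q)
-71*C((1 + 2) + 3) = -71*((1 + 2) + 3) = -71*(3 + 3) = -71*6 = -426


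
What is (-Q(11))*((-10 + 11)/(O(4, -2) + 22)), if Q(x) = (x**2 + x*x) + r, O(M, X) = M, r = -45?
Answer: -197/26 ≈ -7.5769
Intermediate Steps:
Q(x) = -45 + 2*x**2 (Q(x) = (x**2 + x*x) - 45 = (x**2 + x**2) - 45 = 2*x**2 - 45 = -45 + 2*x**2)
(-Q(11))*((-10 + 11)/(O(4, -2) + 22)) = (-(-45 + 2*11**2))*((-10 + 11)/(4 + 22)) = (-(-45 + 2*121))*(1/26) = (-(-45 + 242))*(1*(1/26)) = -1*197*(1/26) = -197*1/26 = -197/26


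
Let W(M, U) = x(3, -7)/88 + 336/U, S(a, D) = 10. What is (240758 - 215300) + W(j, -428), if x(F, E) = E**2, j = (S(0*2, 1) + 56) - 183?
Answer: 239710379/9416 ≈ 25458.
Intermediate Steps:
j = -117 (j = (10 + 56) - 183 = 66 - 183 = -117)
W(M, U) = 49/88 + 336/U (W(M, U) = (-7)**2/88 + 336/U = 49*(1/88) + 336/U = 49/88 + 336/U)
(240758 - 215300) + W(j, -428) = (240758 - 215300) + (49/88 + 336/(-428)) = 25458 + (49/88 + 336*(-1/428)) = 25458 + (49/88 - 84/107) = 25458 - 2149/9416 = 239710379/9416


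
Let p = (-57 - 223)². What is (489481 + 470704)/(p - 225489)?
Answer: -960185/147089 ≈ -6.5279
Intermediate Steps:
p = 78400 (p = (-280)² = 78400)
(489481 + 470704)/(p - 225489) = (489481 + 470704)/(78400 - 225489) = 960185/(-147089) = 960185*(-1/147089) = -960185/147089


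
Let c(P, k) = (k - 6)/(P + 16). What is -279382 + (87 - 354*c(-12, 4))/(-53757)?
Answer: -455113286/1629 ≈ -2.7938e+5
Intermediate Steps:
c(P, k) = (-6 + k)/(16 + P)
-279382 + (87 - 354*c(-12, 4))/(-53757) = -279382 + (87 - 354*(-6 + 4)/(16 - 12))/(-53757) = -279382 + (87 - 354*(-2)/4)*(-1/53757) = -279382 + (87 - 177*(-2)/2)*(-1/53757) = -279382 + (87 - 354*(-1/2))*(-1/53757) = -279382 + (87 + 177)*(-1/53757) = -279382 + 264*(-1/53757) = -279382 - 8/1629 = -455113286/1629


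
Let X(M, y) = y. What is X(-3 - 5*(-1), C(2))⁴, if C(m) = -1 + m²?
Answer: 81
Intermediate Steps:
X(-3 - 5*(-1), C(2))⁴ = (-1 + 2²)⁴ = (-1 + 4)⁴ = 3⁴ = 81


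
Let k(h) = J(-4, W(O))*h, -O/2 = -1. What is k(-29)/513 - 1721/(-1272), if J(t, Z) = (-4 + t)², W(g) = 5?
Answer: -492653/217512 ≈ -2.2649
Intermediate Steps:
O = 2 (O = -2*(-1) = 2)
k(h) = 64*h (k(h) = (-4 - 4)²*h = (-8)²*h = 64*h)
k(-29)/513 - 1721/(-1272) = (64*(-29))/513 - 1721/(-1272) = -1856*1/513 - 1721*(-1/1272) = -1856/513 + 1721/1272 = -492653/217512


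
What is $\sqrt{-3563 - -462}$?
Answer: $i \sqrt{3101} \approx 55.687 i$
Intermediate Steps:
$\sqrt{-3563 - -462} = \sqrt{-3563 + \left(-2027 + 2489\right)} = \sqrt{-3563 + 462} = \sqrt{-3101} = i \sqrt{3101}$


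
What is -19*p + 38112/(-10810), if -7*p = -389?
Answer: -40081747/37835 ≈ -1059.4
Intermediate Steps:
p = 389/7 (p = -⅐*(-389) = 389/7 ≈ 55.571)
-19*p + 38112/(-10810) = -19*389/7 + 38112/(-10810) = -7391/7 + 38112*(-1/10810) = -7391/7 - 19056/5405 = -40081747/37835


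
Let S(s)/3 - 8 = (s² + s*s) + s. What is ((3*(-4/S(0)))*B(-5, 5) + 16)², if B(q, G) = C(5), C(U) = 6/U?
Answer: 5929/25 ≈ 237.16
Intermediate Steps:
B(q, G) = 6/5
S(s) = 24 + 3*s + 6*s² (S(s) = 24 + 3*((s² + s*s) + s) = 24 + 3*((s² + s²) + s) = 24 + 3*(2*s² + s) = 24 + 3*(s + 2*s²) = 24 + (3*s + 6*s²) = 24 + 3*s + 6*s²)
((3*(-4/S(0)))*B(-5, 5) + 16)² = ((3*(-4/(24 + 3*0 + 6*0²)))*(6/5) + 16)² = ((3*(-4/(24 + 0 + 6*0)))*(6/5) + 16)² = ((3*(-4/(24 + 0 + 0)))*(6/5) + 16)² = ((3*(-4/24))*(6/5) + 16)² = ((3*(-4*1/24))*(6/5) + 16)² = ((3*(-⅙))*(6/5) + 16)² = (-½*6/5 + 16)² = (-⅗ + 16)² = (77/5)² = 5929/25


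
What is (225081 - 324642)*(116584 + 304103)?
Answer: -41884018407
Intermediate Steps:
(225081 - 324642)*(116584 + 304103) = -99561*420687 = -41884018407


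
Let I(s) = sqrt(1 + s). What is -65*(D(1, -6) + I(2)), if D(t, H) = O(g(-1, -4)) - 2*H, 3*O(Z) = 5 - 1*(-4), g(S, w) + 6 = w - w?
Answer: -975 - 65*sqrt(3) ≈ -1087.6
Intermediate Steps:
g(S, w) = -6 (g(S, w) = -6 + (w - w) = -6 + 0 = -6)
O(Z) = 3 (O(Z) = (5 - 1*(-4))/3 = (5 + 4)/3 = (1/3)*9 = 3)
D(t, H) = 3 - 2*H
-65*(D(1, -6) + I(2)) = -65*((3 - 2*(-6)) + sqrt(1 + 2)) = -65*((3 + 12) + sqrt(3)) = -65*(15 + sqrt(3)) = -975 - 65*sqrt(3)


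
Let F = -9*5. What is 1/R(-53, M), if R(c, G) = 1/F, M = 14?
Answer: -45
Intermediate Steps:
F = -45
R(c, G) = -1/45 (R(c, G) = 1/(-45) = -1/45)
1/R(-53, M) = 1/(-1/45) = -45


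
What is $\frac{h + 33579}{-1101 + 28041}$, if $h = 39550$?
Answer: $\frac{73129}{26940} \approx 2.7145$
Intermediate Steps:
$\frac{h + 33579}{-1101 + 28041} = \frac{39550 + 33579}{-1101 + 28041} = \frac{73129}{26940}$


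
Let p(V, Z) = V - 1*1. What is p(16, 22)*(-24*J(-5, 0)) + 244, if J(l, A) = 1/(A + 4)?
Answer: 154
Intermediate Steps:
p(V, Z) = -1 + V (p(V, Z) = V - 1 = -1 + V)
J(l, A) = 1/(4 + A)
p(16, 22)*(-24*J(-5, 0)) + 244 = (-1 + 16)*(-24/(4 + 0)) + 244 = 15*(-24/4) + 244 = 15*(-24*¼) + 244 = 15*(-6) + 244 = -90 + 244 = 154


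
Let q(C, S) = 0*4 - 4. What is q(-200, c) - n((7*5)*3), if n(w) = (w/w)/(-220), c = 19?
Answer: -879/220 ≈ -3.9955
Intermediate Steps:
q(C, S) = -4 (q(C, S) = 0 - 4 = -4)
n(w) = -1/220 (n(w) = 1*(-1/220) = -1/220)
q(-200, c) - n((7*5)*3) = -4 - 1*(-1/220) = -4 + 1/220 = -879/220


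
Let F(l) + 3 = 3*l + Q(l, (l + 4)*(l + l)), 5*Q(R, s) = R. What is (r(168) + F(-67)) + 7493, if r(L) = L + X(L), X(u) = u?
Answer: 38058/5 ≈ 7611.6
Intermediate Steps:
Q(R, s) = R/5
r(L) = 2*L (r(L) = L + L = 2*L)
F(l) = -3 + 16*l/5 (F(l) = -3 + (3*l + l/5) = -3 + 16*l/5)
(r(168) + F(-67)) + 7493 = (2*168 + (-3 + (16/5)*(-67))) + 7493 = (336 + (-3 - 1072/5)) + 7493 = (336 - 1087/5) + 7493 = 593/5 + 7493 = 38058/5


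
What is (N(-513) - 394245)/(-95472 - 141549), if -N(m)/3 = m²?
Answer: 9624/1927 ≈ 4.9943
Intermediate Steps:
N(m) = -3*m²
(N(-513) - 394245)/(-95472 - 141549) = (-3*(-513)² - 394245)/(-95472 - 141549) = (-3*263169 - 394245)/(-237021) = (-789507 - 394245)*(-1/237021) = -1183752*(-1/237021) = 9624/1927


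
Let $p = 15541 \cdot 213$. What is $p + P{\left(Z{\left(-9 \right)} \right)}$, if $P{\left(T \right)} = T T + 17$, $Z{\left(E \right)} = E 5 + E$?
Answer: $3313166$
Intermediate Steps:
$Z{\left(E \right)} = 6 E$ ($Z{\left(E \right)} = 5 E + E = 6 E$)
$P{\left(T \right)} = 17 + T^{2}$ ($P{\left(T \right)} = T^{2} + 17 = 17 + T^{2}$)
$p = 3310233$
$p + P{\left(Z{\left(-9 \right)} \right)} = 3310233 + \left(17 + \left(6 \left(-9\right)\right)^{2}\right) = 3310233 + \left(17 + \left(-54\right)^{2}\right) = 3310233 + \left(17 + 2916\right) = 3310233 + 2933 = 3313166$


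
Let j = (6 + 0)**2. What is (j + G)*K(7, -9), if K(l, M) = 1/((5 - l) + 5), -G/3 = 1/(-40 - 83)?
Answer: 1477/123 ≈ 12.008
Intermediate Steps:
G = 1/41 (G = -3/(-40 - 83) = -3/(-123) = -3*(-1/123) = 1/41 ≈ 0.024390)
j = 36 (j = 6**2 = 36)
K(l, M) = 1/(10 - l)
(j + G)*K(7, -9) = (36 + 1/41)*(-1/(-10 + 7)) = 1477*(-1/(-3))/41 = 1477*(-1*(-1/3))/41 = (1477/41)*(1/3) = 1477/123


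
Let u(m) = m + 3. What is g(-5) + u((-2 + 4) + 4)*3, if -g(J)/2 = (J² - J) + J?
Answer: -23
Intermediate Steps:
g(J) = -2*J² (g(J) = -2*((J² - J) + J) = -2*J²)
u(m) = 3 + m
g(-5) + u((-2 + 4) + 4)*3 = -2*(-5)² + (3 + ((-2 + 4) + 4))*3 = -2*25 + (3 + (2 + 4))*3 = -50 + (3 + 6)*3 = -50 + 9*3 = -50 + 27 = -23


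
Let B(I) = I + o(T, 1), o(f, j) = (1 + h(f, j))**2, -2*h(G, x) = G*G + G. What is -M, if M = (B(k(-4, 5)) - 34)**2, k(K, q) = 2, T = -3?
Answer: -784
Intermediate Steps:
h(G, x) = -G/2 - G**2/2 (h(G, x) = -(G*G + G)/2 = -(G**2 + G)/2 = -(G + G**2)/2 = -G/2 - G**2/2)
o(f, j) = (1 - f*(1 + f)/2)**2
B(I) = 4 + I (B(I) = I + (-2 - 3*(1 - 3))**2/4 = I + (-2 - 3*(-2))**2/4 = I + (-2 + 6)**2/4 = I + (1/4)*4**2 = I + (1/4)*16 = I + 4 = 4 + I)
M = 784 (M = ((4 + 2) - 34)**2 = (6 - 34)**2 = (-28)**2 = 784)
-M = -1*784 = -784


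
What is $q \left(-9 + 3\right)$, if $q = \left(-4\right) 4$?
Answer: $96$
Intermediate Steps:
$q = -16$
$q \left(-9 + 3\right) = - 16 \left(-9 + 3\right) = \left(-16\right) \left(-6\right) = 96$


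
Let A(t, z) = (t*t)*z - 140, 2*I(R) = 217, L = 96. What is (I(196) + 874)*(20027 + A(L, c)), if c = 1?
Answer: 57187395/2 ≈ 2.8594e+7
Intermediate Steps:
I(R) = 217/2 (I(R) = (½)*217 = 217/2)
A(t, z) = -140 + z*t² (A(t, z) = t²*z - 140 = z*t² - 140 = -140 + z*t²)
(I(196) + 874)*(20027 + A(L, c)) = (217/2 + 874)*(20027 + (-140 + 1*96²)) = 1965*(20027 + (-140 + 1*9216))/2 = 1965*(20027 + (-140 + 9216))/2 = 1965*(20027 + 9076)/2 = (1965/2)*29103 = 57187395/2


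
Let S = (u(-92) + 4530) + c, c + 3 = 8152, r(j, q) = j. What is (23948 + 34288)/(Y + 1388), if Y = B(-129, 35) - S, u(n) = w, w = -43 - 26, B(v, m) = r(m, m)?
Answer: -19412/3729 ≈ -5.2057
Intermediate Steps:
B(v, m) = m
c = 8149 (c = -3 + 8152 = 8149)
w = -69
u(n) = -69
S = 12610 (S = (-69 + 4530) + 8149 = 4461 + 8149 = 12610)
Y = -12575 (Y = 35 - 1*12610 = 35 - 12610 = -12575)
(23948 + 34288)/(Y + 1388) = (23948 + 34288)/(-12575 + 1388) = 58236/(-11187) = 58236*(-1/11187) = -19412/3729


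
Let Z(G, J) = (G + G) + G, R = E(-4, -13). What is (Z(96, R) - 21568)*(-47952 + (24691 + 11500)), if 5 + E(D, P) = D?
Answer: 250274080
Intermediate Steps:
E(D, P) = -5 + D
R = -9 (R = -5 - 4 = -9)
Z(G, J) = 3*G (Z(G, J) = 2*G + G = 3*G)
(Z(96, R) - 21568)*(-47952 + (24691 + 11500)) = (3*96 - 21568)*(-47952 + (24691 + 11500)) = (288 - 21568)*(-47952 + 36191) = -21280*(-11761) = 250274080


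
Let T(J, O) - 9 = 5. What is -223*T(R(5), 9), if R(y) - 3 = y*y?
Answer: -3122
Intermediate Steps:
R(y) = 3 + y² (R(y) = 3 + y*y = 3 + y²)
T(J, O) = 14 (T(J, O) = 9 + 5 = 14)
-223*T(R(5), 9) = -223*14 = -3122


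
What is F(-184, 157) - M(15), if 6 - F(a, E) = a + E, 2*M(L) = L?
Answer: 51/2 ≈ 25.500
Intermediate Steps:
M(L) = L/2
F(a, E) = 6 - E - a (F(a, E) = 6 - (a + E) = 6 - (E + a) = 6 + (-E - a) = 6 - E - a)
F(-184, 157) - M(15) = (6 - 1*157 - 1*(-184)) - 15/2 = (6 - 157 + 184) - 1*15/2 = 33 - 15/2 = 51/2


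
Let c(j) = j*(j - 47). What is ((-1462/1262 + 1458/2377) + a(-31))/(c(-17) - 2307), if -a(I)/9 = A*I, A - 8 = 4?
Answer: -5020804087/1828362253 ≈ -2.7461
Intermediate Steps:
A = 12 (A = 8 + 4 = 12)
a(I) = -108*I
c(j) = j*(-47 + j)
((-1462/1262 + 1458/2377) + a(-31))/(c(-17) - 2307) = ((-1462/1262 + 1458/2377) - 108*(-31))/(-17*(-47 - 17) - 2307) = ((-1462*1/1262 + 1458*(1/2377)) + 3348)/(-17*(-64) - 2307) = ((-731/631 + 1458/2377) + 3348)/(1088 - 2307) = (-817589/1499887 + 3348)/(-1219) = (5020804087/1499887)*(-1/1219) = -5020804087/1828362253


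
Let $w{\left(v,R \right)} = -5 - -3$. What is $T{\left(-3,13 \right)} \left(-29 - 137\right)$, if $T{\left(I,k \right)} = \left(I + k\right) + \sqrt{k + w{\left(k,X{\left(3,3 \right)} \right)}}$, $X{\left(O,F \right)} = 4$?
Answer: $-1660 - 166 \sqrt{11} \approx -2210.6$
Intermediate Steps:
$w{\left(v,R \right)} = -2$ ($w{\left(v,R \right)} = -5 + 3 = -2$)
$T{\left(I,k \right)} = I + k + \sqrt{-2 + k}$ ($T{\left(I,k \right)} = \left(I + k\right) + \sqrt{k - 2} = \left(I + k\right) + \sqrt{-2 + k} = I + k + \sqrt{-2 + k}$)
$T{\left(-3,13 \right)} \left(-29 - 137\right) = \left(-3 + 13 + \sqrt{-2 + 13}\right) \left(-29 - 137\right) = \left(-3 + 13 + \sqrt{11}\right) \left(-166\right) = \left(10 + \sqrt{11}\right) \left(-166\right) = -1660 - 166 \sqrt{11}$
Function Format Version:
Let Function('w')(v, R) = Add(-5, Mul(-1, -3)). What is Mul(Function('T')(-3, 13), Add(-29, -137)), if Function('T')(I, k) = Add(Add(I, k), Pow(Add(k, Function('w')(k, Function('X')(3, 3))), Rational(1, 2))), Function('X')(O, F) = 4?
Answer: Add(-1660, Mul(-166, Pow(11, Rational(1, 2)))) ≈ -2210.6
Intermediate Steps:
Function('w')(v, R) = -2 (Function('w')(v, R) = Add(-5, 3) = -2)
Function('T')(I, k) = Add(I, k, Pow(Add(-2, k), Rational(1, 2))) (Function('T')(I, k) = Add(Add(I, k), Pow(Add(k, -2), Rational(1, 2))) = Add(Add(I, k), Pow(Add(-2, k), Rational(1, 2))) = Add(I, k, Pow(Add(-2, k), Rational(1, 2))))
Mul(Function('T')(-3, 13), Add(-29, -137)) = Mul(Add(-3, 13, Pow(Add(-2, 13), Rational(1, 2))), Add(-29, -137)) = Mul(Add(-3, 13, Pow(11, Rational(1, 2))), -166) = Mul(Add(10, Pow(11, Rational(1, 2))), -166) = Add(-1660, Mul(-166, Pow(11, Rational(1, 2))))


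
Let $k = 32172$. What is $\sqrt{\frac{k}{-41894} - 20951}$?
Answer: $\frac{7 i \sqrt{187615303649}}{20947} \approx 144.75 i$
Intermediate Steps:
$\sqrt{\frac{k}{-41894} - 20951} = \sqrt{\frac{32172}{-41894} - 20951} = \sqrt{32172 \left(- \frac{1}{41894}\right) - 20951} = \sqrt{- \frac{16086}{20947} - 20951} = \sqrt{- \frac{438876683}{20947}} = \frac{7 i \sqrt{187615303649}}{20947}$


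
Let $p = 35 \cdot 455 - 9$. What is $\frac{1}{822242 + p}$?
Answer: $\frac{1}{838158} \approx 1.1931 \cdot 10^{-6}$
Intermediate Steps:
$p = 15916$ ($p = 15925 - 9 = 15916$)
$\frac{1}{822242 + p} = \frac{1}{822242 + 15916} = \frac{1}{838158}$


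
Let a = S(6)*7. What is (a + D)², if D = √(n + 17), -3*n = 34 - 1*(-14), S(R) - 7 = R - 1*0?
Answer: 8464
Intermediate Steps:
S(R) = 7 + R (S(R) = 7 + (R - 1*0) = 7 + (R + 0) = 7 + R)
n = -16 (n = -(34 - 1*(-14))/3 = -(34 + 14)/3 = -⅓*48 = -16)
a = 91 (a = (7 + 6)*7 = 13*7 = 91)
D = 1 (D = √(-16 + 17) = √1 = 1)
(a + D)² = (91 + 1)² = 92² = 8464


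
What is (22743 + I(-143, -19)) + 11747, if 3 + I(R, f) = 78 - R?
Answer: 34708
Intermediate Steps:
I(R, f) = 75 - R (I(R, f) = -3 + (78 - R) = 75 - R)
(22743 + I(-143, -19)) + 11747 = (22743 + (75 - 1*(-143))) + 11747 = (22743 + (75 + 143)) + 11747 = (22743 + 218) + 11747 = 22961 + 11747 = 34708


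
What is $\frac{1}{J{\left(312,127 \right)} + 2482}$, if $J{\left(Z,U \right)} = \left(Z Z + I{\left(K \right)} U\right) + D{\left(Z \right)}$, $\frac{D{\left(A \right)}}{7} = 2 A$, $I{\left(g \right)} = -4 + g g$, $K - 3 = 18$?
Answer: $\frac{1}{159693} \approx 6.262 \cdot 10^{-6}$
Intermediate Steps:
$K = 21$ ($K = 3 + 18 = 21$)
$I{\left(g \right)} = -4 + g^{2}$
$D{\left(A \right)} = 14 A$ ($D{\left(A \right)} = 7 \cdot 2 A = 14 A$)
$J{\left(Z,U \right)} = Z^{2} + 14 Z + 437 U$ ($J{\left(Z,U \right)} = \left(Z Z + \left(-4 + 21^{2}\right) U\right) + 14 Z = \left(Z^{2} + \left(-4 + 441\right) U\right) + 14 Z = \left(Z^{2} + 437 U\right) + 14 Z = Z^{2} + 14 Z + 437 U$)
$\frac{1}{J{\left(312,127 \right)} + 2482} = \frac{1}{\left(312^{2} + 14 \cdot 312 + 437 \cdot 127\right) + 2482} = \frac{1}{\left(97344 + 4368 + 55499\right) + 2482} = \frac{1}{157211 + 2482} = \frac{1}{159693}$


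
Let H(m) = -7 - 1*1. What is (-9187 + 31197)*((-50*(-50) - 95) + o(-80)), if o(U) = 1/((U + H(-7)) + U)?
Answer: 4446449195/84 ≈ 5.2934e+7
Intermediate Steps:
H(m) = -8 (H(m) = -7 - 1 = -8)
o(U) = 1/(-8 + 2*U) (o(U) = 1/((U - 8) + U) = 1/((-8 + U) + U) = 1/(-8 + 2*U))
(-9187 + 31197)*((-50*(-50) - 95) + o(-80)) = (-9187 + 31197)*((-50*(-50) - 95) + 1/(2*(-4 - 80))) = 22010*((2500 - 95) + (½)/(-84)) = 22010*(2405 + (½)*(-1/84)) = 22010*(2405 - 1/168) = 22010*(404039/168) = 4446449195/84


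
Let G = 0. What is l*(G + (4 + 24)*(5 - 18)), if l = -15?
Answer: 5460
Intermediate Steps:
l*(G + (4 + 24)*(5 - 18)) = -15*(0 + (4 + 24)*(5 - 18)) = -15*(0 + 28*(-13)) = -15*(0 - 364) = -15*(-364) = 5460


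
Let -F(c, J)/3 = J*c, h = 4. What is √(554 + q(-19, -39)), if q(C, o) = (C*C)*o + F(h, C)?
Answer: I*√13297 ≈ 115.31*I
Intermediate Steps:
F(c, J) = -3*J*c
q(C, o) = -12*C + o*C² (q(C, o) = (C*C)*o - 3*C*4 = C²*o - 12*C = o*C² - 12*C = -12*C + o*C²)
√(554 + q(-19, -39)) = √(554 - 19*(-12 - 19*(-39))) = √(554 - 19*(-12 + 741)) = √(554 - 19*729) = √(554 - 13851) = √(-13297) = I*√13297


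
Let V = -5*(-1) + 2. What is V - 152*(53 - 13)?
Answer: -6073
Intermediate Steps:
V = 7 (V = 5 + 2 = 7)
V - 152*(53 - 13) = 7 - 152*(53 - 13) = 7 - 152*40 = 7 - 6080 = -6073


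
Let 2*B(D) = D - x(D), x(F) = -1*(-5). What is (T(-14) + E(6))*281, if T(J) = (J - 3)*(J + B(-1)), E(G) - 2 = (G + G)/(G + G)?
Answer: 82052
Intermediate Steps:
x(F) = 5
E(G) = 3 (E(G) = 2 + (G + G)/(G + G) = 2 + (2*G)/((2*G)) = 2 + (2*G)*(1/(2*G)) = 2 + 1 = 3)
B(D) = -5/2 + D/2 (B(D) = (D - 1*5)/2 = (D - 5)/2 = (-5 + D)/2 = -5/2 + D/2)
T(J) = (-3 + J)² (T(J) = (J - 3)*(J + (-5/2 + (½)*(-1))) = (-3 + J)*(J + (-5/2 - ½)) = (-3 + J)*(J - 3) = (-3 + J)*(-3 + J) = (-3 + J)²)
(T(-14) + E(6))*281 = ((9 + (-14)² - 6*(-14)) + 3)*281 = ((9 + 196 + 84) + 3)*281 = (289 + 3)*281 = 292*281 = 82052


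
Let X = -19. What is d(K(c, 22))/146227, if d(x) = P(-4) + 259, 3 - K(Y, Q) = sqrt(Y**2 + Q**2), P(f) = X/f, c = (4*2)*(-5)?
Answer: 1055/584908 ≈ 0.0018037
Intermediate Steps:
c = -40 (c = 8*(-5) = -40)
P(f) = -19/f
K(Y, Q) = 3 - sqrt(Q**2 + Y**2) (K(Y, Q) = 3 - sqrt(Y**2 + Q**2) = 3 - sqrt(Q**2 + Y**2))
d(x) = 1055/4 (d(x) = -19/(-4) + 259 = -19*(-1/4) + 259 = 19/4 + 259 = 1055/4)
d(K(c, 22))/146227 = (1055/4)/146227 = (1055/4)*(1/146227) = 1055/584908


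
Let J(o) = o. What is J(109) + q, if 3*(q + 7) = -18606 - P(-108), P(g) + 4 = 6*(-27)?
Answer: -18134/3 ≈ -6044.7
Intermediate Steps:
P(g) = -166 (P(g) = -4 + 6*(-27) = -4 - 162 = -166)
q = -18461/3 (q = -7 + (-18606 - 1*(-166))/3 = -7 + (-18606 + 166)/3 = -7 + (⅓)*(-18440) = -7 - 18440/3 = -18461/3 ≈ -6153.7)
J(109) + q = 109 - 18461/3 = -18134/3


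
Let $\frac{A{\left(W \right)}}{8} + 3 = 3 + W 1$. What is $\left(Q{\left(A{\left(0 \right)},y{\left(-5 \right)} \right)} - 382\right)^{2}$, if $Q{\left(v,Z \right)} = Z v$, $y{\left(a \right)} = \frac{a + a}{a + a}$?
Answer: $145924$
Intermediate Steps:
$y{\left(a \right)} = 1$ ($y{\left(a \right)} = \frac{2 a}{2 a} = 2 a \frac{1}{2 a} = 1$)
$A{\left(W \right)} = 8 W$ ($A{\left(W \right)} = -24 + 8 \left(3 + W 1\right) = -24 + 8 \left(3 + W\right) = -24 + \left(24 + 8 W\right) = 8 W$)
$\left(Q{\left(A{\left(0 \right)},y{\left(-5 \right)} \right)} - 382\right)^{2} = \left(1 \cdot 8 \cdot 0 - 382\right)^{2} = \left(1 \cdot 0 - 382\right)^{2} = \left(0 - 382\right)^{2} = \left(-382\right)^{2} = 145924$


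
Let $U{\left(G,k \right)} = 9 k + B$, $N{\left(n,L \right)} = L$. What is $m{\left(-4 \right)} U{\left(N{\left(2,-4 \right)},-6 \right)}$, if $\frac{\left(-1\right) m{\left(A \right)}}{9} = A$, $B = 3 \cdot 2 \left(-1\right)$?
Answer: $-2160$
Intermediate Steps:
$B = -6$ ($B = 6 \left(-1\right) = -6$)
$U{\left(G,k \right)} = -6 + 9 k$ ($U{\left(G,k \right)} = 9 k - 6 = -6 + 9 k$)
$m{\left(A \right)} = - 9 A$
$m{\left(-4 \right)} U{\left(N{\left(2,-4 \right)},-6 \right)} = \left(-9\right) \left(-4\right) \left(-6 + 9 \left(-6\right)\right) = 36 \left(-6 - 54\right) = 36 \left(-60\right) = -2160$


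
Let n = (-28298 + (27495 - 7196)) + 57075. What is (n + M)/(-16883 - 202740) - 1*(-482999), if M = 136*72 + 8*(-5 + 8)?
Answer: 106077630485/219623 ≈ 4.8300e+5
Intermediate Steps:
n = 49076 (n = (-28298 + 20299) + 57075 = -7999 + 57075 = 49076)
M = 9816 (M = 9792 + 8*3 = 9792 + 24 = 9816)
(n + M)/(-16883 - 202740) - 1*(-482999) = (49076 + 9816)/(-16883 - 202740) - 1*(-482999) = 58892/(-219623) + 482999 = 58892*(-1/219623) + 482999 = -58892/219623 + 482999 = 106077630485/219623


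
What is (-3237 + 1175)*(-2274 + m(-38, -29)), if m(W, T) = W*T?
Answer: 2416664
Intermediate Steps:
m(W, T) = T*W
(-3237 + 1175)*(-2274 + m(-38, -29)) = (-3237 + 1175)*(-2274 - 29*(-38)) = -2062*(-2274 + 1102) = -2062*(-1172) = 2416664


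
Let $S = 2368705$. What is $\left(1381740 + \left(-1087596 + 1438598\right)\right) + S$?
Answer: $4101447$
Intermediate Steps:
$\left(1381740 + \left(-1087596 + 1438598\right)\right) + S = \left(1381740 + \left(-1087596 + 1438598\right)\right) + 2368705 = \left(1381740 + 351002\right) + 2368705 = 1732742 + 2368705 = 4101447$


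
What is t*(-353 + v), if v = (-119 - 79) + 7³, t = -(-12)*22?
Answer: -54912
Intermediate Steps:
t = 264 (t = -1*(-264) = 264)
v = 145 (v = -198 + 343 = 145)
t*(-353 + v) = 264*(-353 + 145) = 264*(-208) = -54912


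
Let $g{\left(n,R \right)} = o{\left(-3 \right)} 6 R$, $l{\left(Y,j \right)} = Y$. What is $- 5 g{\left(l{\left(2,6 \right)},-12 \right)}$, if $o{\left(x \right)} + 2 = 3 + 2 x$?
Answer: $-1800$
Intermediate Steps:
$o{\left(x \right)} = 1 + 2 x$ ($o{\left(x \right)} = -2 + \left(3 + 2 x\right) = 1 + 2 x$)
$g{\left(n,R \right)} = - 30 R$ ($g{\left(n,R \right)} = \left(1 + 2 \left(-3\right)\right) 6 R = \left(1 - 6\right) 6 R = \left(-5\right) 6 R = - 30 R$)
$- 5 g{\left(l{\left(2,6 \right)},-12 \right)} = - 5 \left(\left(-30\right) \left(-12\right)\right) = \left(-5\right) 360 = -1800$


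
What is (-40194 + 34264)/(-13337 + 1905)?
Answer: 2965/5716 ≈ 0.51872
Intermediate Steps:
(-40194 + 34264)/(-13337 + 1905) = -5930/(-11432) = -5930*(-1/11432) = 2965/5716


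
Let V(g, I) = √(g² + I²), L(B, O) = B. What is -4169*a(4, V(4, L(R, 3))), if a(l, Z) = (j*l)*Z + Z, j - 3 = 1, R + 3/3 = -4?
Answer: -70873*√41 ≈ -4.5381e+5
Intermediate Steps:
R = -5 (R = -1 - 4 = -5)
j = 4 (j = 3 + 1 = 4)
V(g, I) = √(I² + g²)
a(l, Z) = Z + 4*Z*l (a(l, Z) = (4*l)*Z + Z = 4*Z*l + Z = Z + 4*Z*l)
-4169*a(4, V(4, L(R, 3))) = -4169*√((-5)² + 4²)*(1 + 4*4) = -4169*√(25 + 16)*(1 + 16) = -4169*√41*17 = -70873*√41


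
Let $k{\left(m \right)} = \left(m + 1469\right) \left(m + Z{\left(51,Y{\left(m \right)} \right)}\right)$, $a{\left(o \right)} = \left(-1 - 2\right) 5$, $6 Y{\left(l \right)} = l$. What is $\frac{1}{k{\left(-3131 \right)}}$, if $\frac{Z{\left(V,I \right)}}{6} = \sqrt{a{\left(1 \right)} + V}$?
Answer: $\frac{1}{5143890} \approx 1.9441 \cdot 10^{-7}$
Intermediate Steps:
$Y{\left(l \right)} = \frac{l}{6}$
$a{\left(o \right)} = -15$ ($a{\left(o \right)} = \left(-3\right) 5 = -15$)
$Z{\left(V,I \right)} = 6 \sqrt{-15 + V}$
$k{\left(m \right)} = \left(36 + m\right) \left(1469 + m\right)$ ($k{\left(m \right)} = \left(m + 1469\right) \left(m + 6 \sqrt{-15 + 51}\right) = \left(1469 + m\right) \left(m + 6 \sqrt{36}\right) = \left(1469 + m\right) \left(m + 6 \cdot 6\right) = \left(1469 + m\right) \left(m + 36\right) = \left(1469 + m\right) \left(36 + m\right) = \left(36 + m\right) \left(1469 + m\right)$)
$\frac{1}{k{\left(-3131 \right)}} = \frac{1}{52884 + \left(-3131\right)^{2} + 1505 \left(-3131\right)} = \frac{1}{52884 + 9803161 - 4712155} = \frac{1}{5143890}$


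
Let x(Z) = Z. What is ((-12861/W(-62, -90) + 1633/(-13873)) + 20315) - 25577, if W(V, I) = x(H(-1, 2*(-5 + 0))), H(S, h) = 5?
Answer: -543427448/69365 ≈ -7834.3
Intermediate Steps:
W(V, I) = 5
((-12861/W(-62, -90) + 1633/(-13873)) + 20315) - 25577 = ((-12861/5 + 1633/(-13873)) + 20315) - 25577 = ((-12861*⅕ + 1633*(-1/13873)) + 20315) - 25577 = ((-12861/5 - 1633/13873) + 20315) - 25577 = (-178428818/69365 + 20315) - 25577 = 1230721157/69365 - 25577 = -543427448/69365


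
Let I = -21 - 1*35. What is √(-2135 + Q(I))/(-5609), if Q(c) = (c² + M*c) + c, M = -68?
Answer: -7*√97/5609 ≈ -0.012291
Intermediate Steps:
I = -56 (I = -21 - 35 = -56)
Q(c) = c² - 67*c (Q(c) = (c² - 68*c) + c = c² - 67*c)
√(-2135 + Q(I))/(-5609) = √(-2135 - 56*(-67 - 56))/(-5609) = √(-2135 - 56*(-123))*(-1/5609) = √(-2135 + 6888)*(-1/5609) = √4753*(-1/5609) = (7*√97)*(-1/5609) = -7*√97/5609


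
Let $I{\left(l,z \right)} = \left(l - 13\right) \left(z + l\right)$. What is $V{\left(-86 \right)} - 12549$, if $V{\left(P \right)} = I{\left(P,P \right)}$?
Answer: $4479$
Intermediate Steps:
$I{\left(l,z \right)} = \left(-13 + l\right) \left(l + z\right)$
$V{\left(P \right)} = - 26 P + 2 P^{2}$ ($V{\left(P \right)} = P^{2} - 13 P - 13 P + P P = P^{2} - 13 P - 13 P + P^{2} = - 26 P + 2 P^{2}$)
$V{\left(-86 \right)} - 12549 = 2 \left(-86\right) \left(-13 - 86\right) - 12549 = 2 \left(-86\right) \left(-99\right) - 12549 = 17028 - 12549 = 4479$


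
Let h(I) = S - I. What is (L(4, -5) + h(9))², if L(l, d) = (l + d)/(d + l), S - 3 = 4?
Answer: 1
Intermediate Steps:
S = 7 (S = 3 + 4 = 7)
L(l, d) = 1 (L(l, d) = (d + l)/(d + l) = 1)
h(I) = 7 - I
(L(4, -5) + h(9))² = (1 + (7 - 1*9))² = (1 + (7 - 9))² = (1 - 2)² = (-1)² = 1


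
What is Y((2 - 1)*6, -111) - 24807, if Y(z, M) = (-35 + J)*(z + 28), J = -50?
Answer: -27697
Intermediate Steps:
Y(z, M) = -2380 - 85*z (Y(z, M) = (-35 - 50)*(z + 28) = -85*(28 + z) = -2380 - 85*z)
Y((2 - 1)*6, -111) - 24807 = (-2380 - 85*(2 - 1)*6) - 24807 = (-2380 - 85*6) - 24807 = (-2380 - 510) - 24807 = -2890 - 24807 = -27697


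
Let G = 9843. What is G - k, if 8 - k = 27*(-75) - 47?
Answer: 7763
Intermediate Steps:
k = 2080 (k = 8 - (27*(-75) - 47) = 8 - (-2025 - 47) = 8 - 1*(-2072) = 8 + 2072 = 2080)
G - k = 9843 - 1*2080 = 9843 - 2080 = 7763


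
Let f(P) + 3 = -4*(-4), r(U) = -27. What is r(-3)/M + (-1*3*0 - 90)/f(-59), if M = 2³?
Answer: -1071/104 ≈ -10.298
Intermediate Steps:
f(P) = 13 (f(P) = -3 - 4*(-4) = -3 + 16 = 13)
M = 8
r(-3)/M + (-1*3*0 - 90)/f(-59) = -27/8 + (-1*3*0 - 90)/13 = -27*⅛ + (-3*0 - 90)*(1/13) = -27/8 + (0 - 90)*(1/13) = -27/8 - 90*1/13 = -27/8 - 90/13 = -1071/104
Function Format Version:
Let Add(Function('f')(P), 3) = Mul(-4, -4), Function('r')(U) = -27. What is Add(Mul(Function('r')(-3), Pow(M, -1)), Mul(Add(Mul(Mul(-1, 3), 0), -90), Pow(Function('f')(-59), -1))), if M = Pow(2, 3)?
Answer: Rational(-1071, 104) ≈ -10.298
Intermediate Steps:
Function('f')(P) = 13 (Function('f')(P) = Add(-3, Mul(-4, -4)) = Add(-3, 16) = 13)
M = 8
Add(Mul(Function('r')(-3), Pow(M, -1)), Mul(Add(Mul(Mul(-1, 3), 0), -90), Pow(Function('f')(-59), -1))) = Add(Mul(-27, Pow(8, -1)), Mul(Add(Mul(Mul(-1, 3), 0), -90), Pow(13, -1))) = Add(Mul(-27, Rational(1, 8)), Mul(Add(Mul(-3, 0), -90), Rational(1, 13))) = Add(Rational(-27, 8), Mul(Add(0, -90), Rational(1, 13))) = Add(Rational(-27, 8), Mul(-90, Rational(1, 13))) = Add(Rational(-27, 8), Rational(-90, 13)) = Rational(-1071, 104)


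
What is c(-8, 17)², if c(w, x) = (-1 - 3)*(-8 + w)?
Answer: 4096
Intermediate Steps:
c(w, x) = 32 - 4*w (c(w, x) = -4*(-8 + w) = 32 - 4*w)
c(-8, 17)² = (32 - 4*(-8))² = (32 + 32)² = 64² = 4096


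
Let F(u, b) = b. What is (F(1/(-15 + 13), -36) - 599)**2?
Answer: 403225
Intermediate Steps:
(F(1/(-15 + 13), -36) - 599)**2 = (-36 - 599)**2 = (-635)**2 = 403225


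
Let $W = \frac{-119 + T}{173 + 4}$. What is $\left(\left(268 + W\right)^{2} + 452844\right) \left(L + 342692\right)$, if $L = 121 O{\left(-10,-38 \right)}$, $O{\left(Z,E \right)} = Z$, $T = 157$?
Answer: $\frac{5614281778461664}{31329} \approx 1.792 \cdot 10^{11}$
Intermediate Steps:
$W = \frac{38}{177}$ ($W = \frac{-119 + 157}{173 + 4} = \frac{38}{177} \approx 0.21469$)
$L = -1210$ ($L = 121 \left(-10\right) = -1210$)
$\left(\left(268 + W\right)^{2} + 452844\right) \left(L + 342692\right) = \left(\left(268 + \frac{38}{177}\right)^{2} + 452844\right) \left(-1210 + 342692\right) = \left(\left(\frac{47474}{177}\right)^{2} + 452844\right) 341482 = \left(\frac{2253780676}{31329} + 452844\right) 341482 = \frac{16440930352}{31329} \cdot 341482 = \frac{5614281778461664}{31329}$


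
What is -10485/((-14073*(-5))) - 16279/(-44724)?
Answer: 45102713/209800284 ≈ 0.21498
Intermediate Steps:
-10485/((-14073*(-5))) - 16279/(-44724) = -10485/70365 - 16279*(-1/44724) = -10485*1/70365 + 16279/44724 = -699/4691 + 16279/44724 = 45102713/209800284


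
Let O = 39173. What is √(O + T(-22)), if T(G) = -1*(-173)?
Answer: √39346 ≈ 198.36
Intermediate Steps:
T(G) = 173
√(O + T(-22)) = √(39173 + 173) = √39346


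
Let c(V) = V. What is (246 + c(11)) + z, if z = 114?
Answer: 371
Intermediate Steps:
(246 + c(11)) + z = (246 + 11) + 114 = 257 + 114 = 371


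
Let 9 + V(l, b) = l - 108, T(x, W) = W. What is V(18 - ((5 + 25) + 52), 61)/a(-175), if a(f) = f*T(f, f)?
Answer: -181/30625 ≈ -0.0059102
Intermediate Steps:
a(f) = f² (a(f) = f*f = f²)
V(l, b) = -117 + l (V(l, b) = -9 + (l - 108) = -9 + (-108 + l) = -117 + l)
V(18 - ((5 + 25) + 52), 61)/a(-175) = (-117 + (18 - ((5 + 25) + 52)))/((-175)²) = (-117 + (18 - (30 + 52)))/30625 = (-117 + (18 - 1*82))*(1/30625) = (-117 + (18 - 82))*(1/30625) = (-117 - 64)*(1/30625) = -181*1/30625 = -181/30625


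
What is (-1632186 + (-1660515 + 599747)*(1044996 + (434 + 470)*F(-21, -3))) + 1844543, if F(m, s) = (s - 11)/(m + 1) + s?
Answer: -5531462778727/5 ≈ -1.1063e+12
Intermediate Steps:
F(m, s) = s + (-11 + s)/(1 + m) (F(m, s) = (-11 + s)/(1 + m) + s = s + (-11 + s)/(1 + m))
(-1632186 + (-1660515 + 599747)*(1044996 + (434 + 470)*F(-21, -3))) + 1844543 = (-1632186 + (-1660515 + 599747)*(1044996 + (434 + 470)*((-11 + 2*(-3) - 21*(-3))/(1 - 21)))) + 1844543 = (-1632186 - 1060768*(1044996 + 904*((-11 - 6 + 63)/(-20)))) + 1844543 = (-1632186 - 1060768*(1044996 + 904*(-1/20*46))) + 1844543 = (-1632186 - 1060768*(1044996 + 904*(-23/10))) + 1844543 = (-1632186 - 1060768*(1044996 - 10396/5)) + 1844543 = (-1632186 - 1060768*5214584/5) + 1844543 = (-1632186 - 5531463840512/5) + 1844543 = -5531472001442/5 + 1844543 = -5531462778727/5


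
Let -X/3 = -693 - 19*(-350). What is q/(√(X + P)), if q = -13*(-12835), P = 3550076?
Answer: 33371*√3532205/706441 ≈ 88.780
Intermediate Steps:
q = 166855
X = -17871 (X = -3*(-693 - 19*(-350)) = -3*(-693 + 6650) = -3*5957 = -17871)
q/(√(X + P)) = 166855/(√(-17871 + 3550076)) = 166855/(√3532205) = 166855*(√3532205/3532205) = 33371*√3532205/706441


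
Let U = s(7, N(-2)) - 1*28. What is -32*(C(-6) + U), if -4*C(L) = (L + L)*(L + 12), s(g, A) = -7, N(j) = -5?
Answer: 544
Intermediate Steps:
U = -35 (U = -7 - 1*28 = -7 - 28 = -35)
C(L) = -L*(12 + L)/2 (C(L) = -(L + L)*(L + 12)/4 = -2*L*(12 + L)/4 = -L*(12 + L)/2)
-32*(C(-6) + U) = -32*(-½*(-6)*(12 - 6) - 35) = -32*(-½*(-6)*6 - 35) = -32*(18 - 35) = -32*(-17) = 544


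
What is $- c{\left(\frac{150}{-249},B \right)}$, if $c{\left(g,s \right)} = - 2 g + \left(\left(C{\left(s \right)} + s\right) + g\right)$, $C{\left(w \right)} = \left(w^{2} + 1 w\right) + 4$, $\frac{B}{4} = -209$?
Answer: $- \frac{57869974}{83} \approx -6.9723 \cdot 10^{5}$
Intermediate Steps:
$B = -836$ ($B = 4 \left(-209\right) = -836$)
$C{\left(w \right)} = 4 + w + w^{2}$ ($C{\left(w \right)} = \left(w^{2} + w\right) + 4 = \left(w + w^{2}\right) + 4 = 4 + w + w^{2}$)
$c{\left(g,s \right)} = 4 + s^{2} - g + 2 s$ ($c{\left(g,s \right)} = - 2 g + \left(\left(\left(4 + s + s^{2}\right) + s\right) + g\right) = - 2 g + \left(\left(4 + s^{2} + 2 s\right) + g\right) = - 2 g + \left(4 + g + s^{2} + 2 s\right) = 4 + s^{2} - g + 2 s$)
$- c{\left(\frac{150}{-249},B \right)} = - (4 + \left(-836\right)^{2} - \frac{150}{-249} + 2 \left(-836\right)) = - (4 + 698896 - 150 \left(- \frac{1}{249}\right) - 1672) = - (4 + 698896 - - \frac{50}{83} - 1672) = - (4 + 698896 + \frac{50}{83} - 1672) = \left(-1\right) \frac{57869974}{83} = - \frac{57869974}{83}$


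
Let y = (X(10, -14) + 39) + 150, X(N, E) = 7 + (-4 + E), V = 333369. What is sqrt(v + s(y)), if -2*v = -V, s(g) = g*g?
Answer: sqrt(793474)/2 ≈ 445.39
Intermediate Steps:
X(N, E) = 3 + E
y = 178 (y = ((3 - 14) + 39) + 150 = (-11 + 39) + 150 = 28 + 150 = 178)
s(g) = g**2
v = 333369/2 (v = -(-1)*333369/2 = -1/2*(-333369) = 333369/2 ≈ 1.6668e+5)
sqrt(v + s(y)) = sqrt(333369/2 + 178**2) = sqrt(333369/2 + 31684) = sqrt(396737/2) = sqrt(793474)/2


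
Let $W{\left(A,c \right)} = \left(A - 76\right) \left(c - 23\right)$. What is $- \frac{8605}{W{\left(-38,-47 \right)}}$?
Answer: $- \frac{1721}{1596} \approx -1.0783$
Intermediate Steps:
$W{\left(A,c \right)} = \left(-76 + A\right) \left(-23 + c\right)$
$- \frac{8605}{W{\left(-38,-47 \right)}} = - \frac{8605}{1748 - -3572 - -874 - -1786} = - \frac{8605}{1748 + 3572 + 874 + 1786} = - \frac{8605}{7980} = \left(-8605\right) \frac{1}{7980} = - \frac{1721}{1596}$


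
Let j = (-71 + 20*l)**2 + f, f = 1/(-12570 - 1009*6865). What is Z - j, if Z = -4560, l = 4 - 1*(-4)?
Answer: -1163476760634/93219835 ≈ -12481.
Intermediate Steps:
l = 8 (l = 4 + 4 = 8)
f = -1/93219835 (f = (1/6865)/(-13579) = -1/13579*1/6865 = -1/93219835 ≈ -1.0727e-8)
j = 738394313034/93219835 (j = (-71 + 20*8)**2 - 1/93219835 = (-71 + 160)**2 - 1/93219835 = 89**2 - 1/93219835 = 7921 - 1/93219835 = 738394313034/93219835 ≈ 7921.0)
Z - j = -4560 - 1*738394313034/93219835 = -4560 - 738394313034/93219835 = -1163476760634/93219835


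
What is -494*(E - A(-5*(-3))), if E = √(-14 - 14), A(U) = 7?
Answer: 3458 - 988*I*√7 ≈ 3458.0 - 2614.0*I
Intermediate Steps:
E = 2*I*√7 (E = √(-28) = 2*I*√7 ≈ 5.2915*I)
-494*(E - A(-5*(-3))) = -494*(2*I*√7 - 1*7) = -494*(2*I*√7 - 7) = -494*(-7 + 2*I*√7) = 3458 - 988*I*√7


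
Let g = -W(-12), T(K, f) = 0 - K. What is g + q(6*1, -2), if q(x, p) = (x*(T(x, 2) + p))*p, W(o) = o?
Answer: 108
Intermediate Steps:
T(K, f) = -K
q(x, p) = p*x*(p - x) (q(x, p) = (x*(-x + p))*p = (x*(p - x))*p = p*x*(p - x))
g = 12 (g = -1*(-12) = 12)
g + q(6*1, -2) = 12 - 2*6*1*(-2 - 6) = 12 - 2*6*(-2 - 1*6) = 12 - 2*6*(-2 - 6) = 12 - 2*6*(-8) = 12 + 96 = 108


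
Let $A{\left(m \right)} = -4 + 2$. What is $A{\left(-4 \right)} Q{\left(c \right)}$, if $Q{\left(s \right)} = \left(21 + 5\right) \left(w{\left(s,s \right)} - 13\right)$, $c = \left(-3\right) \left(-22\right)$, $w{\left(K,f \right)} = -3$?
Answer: $832$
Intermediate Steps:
$A{\left(m \right)} = -2$
$c = 66$
$Q{\left(s \right)} = -416$ ($Q{\left(s \right)} = \left(21 + 5\right) \left(-3 - 13\right) = 26 \left(-16\right) = -416$)
$A{\left(-4 \right)} Q{\left(c \right)} = \left(-2\right) \left(-416\right) = 832$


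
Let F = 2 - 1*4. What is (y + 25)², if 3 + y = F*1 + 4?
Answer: 576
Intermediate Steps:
F = -2 (F = 2 - 4 = -2)
y = -1 (y = -3 + (-2*1 + 4) = -3 + (-2 + 4) = -3 + 2 = -1)
(y + 25)² = (-1 + 25)² = 24² = 576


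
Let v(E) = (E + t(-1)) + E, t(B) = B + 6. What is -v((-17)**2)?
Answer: -583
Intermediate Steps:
t(B) = 6 + B
v(E) = 5 + 2*E (v(E) = (E + (6 - 1)) + E = (E + 5) + E = (5 + E) + E = 5 + 2*E)
-v((-17)**2) = -(5 + 2*(-17)**2) = -(5 + 2*289) = -(5 + 578) = -1*583 = -583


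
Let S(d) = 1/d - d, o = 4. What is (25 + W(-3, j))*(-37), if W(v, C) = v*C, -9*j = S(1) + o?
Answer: -2923/3 ≈ -974.33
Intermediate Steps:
j = -4/9 (j = -((1/1 - 1*1) + 4)/9 = -((1 - 1) + 4)/9 = -(0 + 4)/9 = -⅑*4 = -4/9 ≈ -0.44444)
W(v, C) = C*v
(25 + W(-3, j))*(-37) = (25 - 4/9*(-3))*(-37) = (25 + 4/3)*(-37) = (79/3)*(-37) = -2923/3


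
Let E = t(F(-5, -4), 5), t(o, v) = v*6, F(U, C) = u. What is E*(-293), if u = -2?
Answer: -8790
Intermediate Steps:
F(U, C) = -2
t(o, v) = 6*v
E = 30 (E = 6*5 = 30)
E*(-293) = 30*(-293) = -8790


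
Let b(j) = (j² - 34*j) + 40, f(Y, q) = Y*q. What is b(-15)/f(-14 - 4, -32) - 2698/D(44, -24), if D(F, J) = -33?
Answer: 526541/6336 ≈ 83.103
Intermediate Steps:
b(j) = 40 + j² - 34*j
b(-15)/f(-14 - 4, -32) - 2698/D(44, -24) = (40 + (-15)² - 34*(-15))/(((-14 - 4)*(-32))) - 2698/(-33) = (40 + 225 + 510)/((-18*(-32))) - 2698*(-1/33) = 775/576 + 2698/33 = 526541/6336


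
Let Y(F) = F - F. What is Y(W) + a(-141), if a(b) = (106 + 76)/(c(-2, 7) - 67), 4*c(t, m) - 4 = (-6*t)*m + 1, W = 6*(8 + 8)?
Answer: -728/179 ≈ -4.0670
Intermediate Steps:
W = 96 (W = 6*16 = 96)
Y(F) = 0
c(t, m) = 5/4 - 3*m*t/2 (c(t, m) = 1 + ((-6*t)*m + 1)/4 = 1 + (-6*m*t + 1)/4 = 1 + (1 - 6*m*t)/4 = 1 + (¼ - 3*m*t/2) = 5/4 - 3*m*t/2)
a(b) = -728/179 (a(b) = (106 + 76)/((5/4 - 3/2*7*(-2)) - 67) = 182/((5/4 + 21) - 67) = 182/(89/4 - 67) = 182/(-179/4) = 182*(-4/179) = -728/179)
Y(W) + a(-141) = 0 - 728/179 = -728/179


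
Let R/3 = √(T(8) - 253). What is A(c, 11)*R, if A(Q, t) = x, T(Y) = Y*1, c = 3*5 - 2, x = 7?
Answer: 147*I*√5 ≈ 328.7*I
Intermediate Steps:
c = 13 (c = 15 - 2 = 13)
T(Y) = Y
R = 21*I*√5 (R = 3*√(8 - 253) = 3*√(-245) = 3*(7*I*√5) = 21*I*√5 ≈ 46.957*I)
A(Q, t) = 7
A(c, 11)*R = 7*(21*I*√5) = 147*I*√5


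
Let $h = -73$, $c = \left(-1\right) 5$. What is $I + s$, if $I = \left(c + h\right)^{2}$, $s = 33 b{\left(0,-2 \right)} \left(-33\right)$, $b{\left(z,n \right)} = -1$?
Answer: $7173$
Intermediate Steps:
$c = -5$
$s = 1089$ ($s = 33 \left(-1\right) \left(-33\right) = \left(-33\right) \left(-33\right) = 1089$)
$I = 6084$ ($I = \left(-5 - 73\right)^{2} = \left(-78\right)^{2} = 6084$)
$I + s = 6084 + 1089 = 7173$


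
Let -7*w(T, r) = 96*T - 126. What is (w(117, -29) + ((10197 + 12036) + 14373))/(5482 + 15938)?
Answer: 20428/12495 ≈ 1.6349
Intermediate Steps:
w(T, r) = 18 - 96*T/7 (w(T, r) = -(96*T - 126)/7 = -(-126 + 96*T)/7 = 18 - 96*T/7)
(w(117, -29) + ((10197 + 12036) + 14373))/(5482 + 15938) = ((18 - 96/7*117) + ((10197 + 12036) + 14373))/(5482 + 15938) = ((18 - 11232/7) + (22233 + 14373))/21420 = (-11106/7 + 36606)*(1/21420) = (245136/7)*(1/21420) = 20428/12495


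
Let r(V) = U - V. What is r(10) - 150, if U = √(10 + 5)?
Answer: -160 + √15 ≈ -156.13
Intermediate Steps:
U = √15 ≈ 3.8730
r(V) = √15 - V
r(10) - 150 = (√15 - 1*10) - 150 = (√15 - 10) - 150 = (-10 + √15) - 150 = -160 + √15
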